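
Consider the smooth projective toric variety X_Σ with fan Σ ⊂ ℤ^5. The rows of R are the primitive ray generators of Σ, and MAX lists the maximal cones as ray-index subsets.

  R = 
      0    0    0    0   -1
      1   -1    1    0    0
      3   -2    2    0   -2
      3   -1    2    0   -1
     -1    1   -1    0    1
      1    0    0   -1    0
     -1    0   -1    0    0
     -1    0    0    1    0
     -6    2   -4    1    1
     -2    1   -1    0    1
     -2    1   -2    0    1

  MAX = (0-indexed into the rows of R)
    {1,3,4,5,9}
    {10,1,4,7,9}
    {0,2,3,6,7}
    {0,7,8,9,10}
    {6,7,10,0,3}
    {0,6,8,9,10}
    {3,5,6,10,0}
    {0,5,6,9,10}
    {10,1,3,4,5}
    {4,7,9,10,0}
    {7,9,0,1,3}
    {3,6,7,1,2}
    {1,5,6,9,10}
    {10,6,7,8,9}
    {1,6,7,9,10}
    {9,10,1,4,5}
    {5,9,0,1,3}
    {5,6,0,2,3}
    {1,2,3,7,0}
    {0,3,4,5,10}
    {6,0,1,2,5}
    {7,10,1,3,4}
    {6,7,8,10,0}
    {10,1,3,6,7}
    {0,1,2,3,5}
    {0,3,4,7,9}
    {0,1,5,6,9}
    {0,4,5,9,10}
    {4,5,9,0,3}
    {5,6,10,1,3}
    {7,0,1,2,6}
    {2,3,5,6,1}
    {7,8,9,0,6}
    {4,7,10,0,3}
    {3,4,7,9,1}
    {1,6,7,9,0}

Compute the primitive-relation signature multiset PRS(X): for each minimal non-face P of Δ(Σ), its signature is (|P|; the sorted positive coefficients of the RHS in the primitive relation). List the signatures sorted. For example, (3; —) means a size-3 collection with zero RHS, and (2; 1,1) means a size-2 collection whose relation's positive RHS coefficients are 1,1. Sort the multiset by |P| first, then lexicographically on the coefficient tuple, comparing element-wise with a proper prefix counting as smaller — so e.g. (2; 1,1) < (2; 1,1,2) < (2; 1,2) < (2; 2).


16 collections generate NE(X_Σ); each relation:

  {5,7}:  v_{5} + v_{7} = 0  ⟹  sig = (2; —)
  {4,6}:  v_{4} + v_{6} = v_{10}  ⟹  sig = (2; 1)
  {2,4}:  v_{2} + v_{4} = v_{3} + v_{6}  ⟹  sig = (2; 1,1)
  {2,9}:  v_{2} + v_{9} = v_{0} + v_{1}  ⟹  sig = (2; 1,1)
  {3,8}:  v_{3} + v_{8} = v_{0} + v_{7} + v_{10}  ⟹  sig = (2; 1,1,1)
  {5,8}:  v_{5} + v_{8} = v_{0} + v_{6} + v_{9} + v_{10}  ⟹  sig = (2; 1,1,1,1)
  {4,8}:  v_{4} + v_{8} = v_{0} + v_{7} + v_{9} + 2·v_{10}  ⟹  sig = (2; 1,1,1,2)
  {1,8}:  v_{1} + v_{8} = 2·v_{6} + v_{7} + v_{9}  ⟹  sig = (2; 1,1,2)
  {2,8}:  v_{2} + v_{8} = v_{0} + 2·v_{6} + v_{7}  ⟹  sig = (2; 1,1,2)
  {2,10}:  v_{2} + v_{10} = v_{3} + 2·v_{6}  ⟹  sig = (2; 1,2)
  {0,1,4}:  v_{0} + v_{1} + v_{4} = 0  ⟹  sig = (3; —)
  {3,6,9}:  v_{3} + v_{6} + v_{9} = 0  ⟹  sig = (3; —)
  {0,1,10}:  v_{0} + v_{1} + v_{10} = v_{6}  ⟹  sig = (3; 1)
  {3,9,10}:  v_{3} + v_{9} + v_{10} = v_{4}  ⟹  sig = (3; 1)
  {0,1,3,6}:  v_{0} + v_{1} + v_{3} + v_{6} = v_{2}  ⟹  sig = (4; 1)
  {0,6,7,9,10}:  v_{0} + v_{6} + v_{7} + v_{9} + v_{10} = v_{8}  ⟹  sig = (5; 1)

so the primitive-relation signature multiset is
[(2; —), (2; 1), (2; 1,1), (2; 1,1), (2; 1,1,1), (2; 1,1,1,1), (2; 1,1,1,2), (2; 1,1,2), (2; 1,1,2), (2; 1,2), (3; —), (3; —), (3; 1), (3; 1), (4; 1), (5; 1)]


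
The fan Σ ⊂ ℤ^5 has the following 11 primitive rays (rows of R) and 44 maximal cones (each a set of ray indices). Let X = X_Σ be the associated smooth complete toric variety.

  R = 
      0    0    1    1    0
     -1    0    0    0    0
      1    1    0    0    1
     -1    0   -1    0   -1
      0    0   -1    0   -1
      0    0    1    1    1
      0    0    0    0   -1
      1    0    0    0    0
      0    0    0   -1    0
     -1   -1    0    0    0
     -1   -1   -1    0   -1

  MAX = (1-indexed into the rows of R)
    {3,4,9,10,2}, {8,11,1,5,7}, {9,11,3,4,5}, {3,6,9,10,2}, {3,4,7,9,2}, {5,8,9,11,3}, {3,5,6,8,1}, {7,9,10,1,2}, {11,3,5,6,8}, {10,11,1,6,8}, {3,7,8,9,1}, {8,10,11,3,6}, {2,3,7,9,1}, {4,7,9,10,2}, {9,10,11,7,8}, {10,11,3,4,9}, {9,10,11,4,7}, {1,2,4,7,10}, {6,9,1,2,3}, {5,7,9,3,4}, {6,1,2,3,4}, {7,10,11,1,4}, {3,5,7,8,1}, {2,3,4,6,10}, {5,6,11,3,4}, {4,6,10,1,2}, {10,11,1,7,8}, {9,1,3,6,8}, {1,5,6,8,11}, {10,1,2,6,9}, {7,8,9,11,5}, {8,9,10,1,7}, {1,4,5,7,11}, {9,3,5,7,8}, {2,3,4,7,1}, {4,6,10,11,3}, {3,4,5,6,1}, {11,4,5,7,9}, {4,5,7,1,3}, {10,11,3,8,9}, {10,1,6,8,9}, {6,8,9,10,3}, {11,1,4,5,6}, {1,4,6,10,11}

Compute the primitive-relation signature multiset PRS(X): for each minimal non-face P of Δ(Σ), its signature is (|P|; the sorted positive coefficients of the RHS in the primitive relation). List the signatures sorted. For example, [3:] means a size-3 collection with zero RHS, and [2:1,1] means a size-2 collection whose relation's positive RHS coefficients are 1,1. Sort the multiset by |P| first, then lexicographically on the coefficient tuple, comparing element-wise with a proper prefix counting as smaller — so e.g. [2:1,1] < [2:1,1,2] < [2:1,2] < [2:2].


The 16 primitive collections of Σ (r=11, n=5):

  {2,8}:  v_{2} + v_{8} = 0  ⇒ sig = [2:]
  {2,5}:  v_{2} + v_{5} = v_{4}  ⇒ sig = [2:1]
  {4,8}:  v_{4} + v_{8} = v_{5}  ⇒ sig = [2:1]
  {5,10}:  v_{5} + v_{10} = v_{11}  ⇒ sig = [2:1]
  {6,7}:  v_{6} + v_{7} = v_{1}  ⇒ sig = [2:1]
  {2,11}:  v_{2} + v_{11} = v_{4} + v_{10}  ⇒ sig = [2:1,1]
  {3,7,10}:  v_{3} + v_{7} + v_{10} = 0  ⇒ sig = [3:]
  {5,6,9}:  v_{5} + v_{6} + v_{9} = 0  ⇒ sig = [3:]
  {1,3,10}:  v_{1} + v_{3} + v_{10} = v_{6}  ⇒ sig = [3:1]
  {1,5,9}:  v_{1} + v_{5} + v_{9} = v_{7}  ⇒ sig = [3:1]
  {3,7,11}:  v_{3} + v_{7} + v_{11} = v_{5}  ⇒ sig = [3:1]
  {4,6,9}:  v_{4} + v_{6} + v_{9} = v_{2}  ⇒ sig = [3:1]
  {6,9,11}:  v_{6} + v_{9} + v_{11} = v_{10}  ⇒ sig = [3:1]
  {1,3,11}:  v_{1} + v_{3} + v_{11} = v_{5} + v_{6}  ⇒ sig = [3:1,1]
  {1,4,9}:  v_{1} + v_{4} + v_{9} = v_{2} + v_{7}  ⇒ sig = [3:1,1]
  {1,9,11}:  v_{1} + v_{9} + v_{11} = v_{7} + v_{10}  ⇒ sig = [3:1,1]

Signatures (|P|; sorted positive RHS coefficients), sorted:
{ [2:],  [2:1] ×4,  [2:1,1],  [3:] ×2,  [3:1] ×5,  [3:1,1] ×3 }


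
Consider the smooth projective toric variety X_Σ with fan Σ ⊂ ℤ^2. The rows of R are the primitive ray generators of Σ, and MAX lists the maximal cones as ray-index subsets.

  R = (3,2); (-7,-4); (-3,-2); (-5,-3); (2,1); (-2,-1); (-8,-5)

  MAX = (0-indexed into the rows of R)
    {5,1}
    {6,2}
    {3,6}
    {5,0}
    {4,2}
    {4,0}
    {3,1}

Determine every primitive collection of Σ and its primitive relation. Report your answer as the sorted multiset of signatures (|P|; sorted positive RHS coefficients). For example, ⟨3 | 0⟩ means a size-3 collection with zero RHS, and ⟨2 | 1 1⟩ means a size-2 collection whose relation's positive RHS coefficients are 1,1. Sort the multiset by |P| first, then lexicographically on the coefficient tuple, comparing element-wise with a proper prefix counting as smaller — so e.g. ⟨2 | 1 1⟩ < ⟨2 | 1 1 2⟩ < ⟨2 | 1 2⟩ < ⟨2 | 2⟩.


The 14 primitive collections of Σ (r=7, n=2):

  {0,2}:  v_{0} + v_{2} = 0  ⇒ sig = ⟨2 | 0⟩
  {4,5}:  v_{4} + v_{5} = 0  ⇒ sig = ⟨2 | 0⟩
  {0,3}:  v_{0} + v_{3} = v_{5}  ⇒ sig = ⟨2 | 1⟩
  {0,6}:  v_{0} + v_{6} = v_{3}  ⇒ sig = ⟨2 | 1⟩
  {1,4}:  v_{1} + v_{4} = v_{3}  ⇒ sig = ⟨2 | 1⟩
  {2,3}:  v_{2} + v_{3} = v_{6}  ⇒ sig = ⟨2 | 1⟩
  {2,5}:  v_{2} + v_{5} = v_{3}  ⇒ sig = ⟨2 | 1⟩
  {3,4}:  v_{3} + v_{4} = v_{2}  ⇒ sig = ⟨2 | 1⟩
  {3,5}:  v_{3} + v_{5} = v_{1}  ⇒ sig = ⟨2 | 1⟩
  {0,1}:  v_{0} + v_{1} = 2·v_{5}  ⇒ sig = ⟨2 | 2⟩
  {1,2}:  v_{1} + v_{2} = 2·v_{3}  ⇒ sig = ⟨2 | 2⟩
  {4,6}:  v_{4} + v_{6} = 2·v_{2}  ⇒ sig = ⟨2 | 2⟩
  {5,6}:  v_{5} + v_{6} = 2·v_{3}  ⇒ sig = ⟨2 | 2⟩
  {1,6}:  v_{1} + v_{6} = 3·v_{3}  ⇒ sig = ⟨2 | 3⟩

Sorted signature multiset PRS(X):
[⟨2 | 0⟩, ⟨2 | 0⟩, ⟨2 | 1⟩, ⟨2 | 1⟩, ⟨2 | 1⟩, ⟨2 | 1⟩, ⟨2 | 1⟩, ⟨2 | 1⟩, ⟨2 | 1⟩, ⟨2 | 2⟩, ⟨2 | 2⟩, ⟨2 | 2⟩, ⟨2 | 2⟩, ⟨2 | 3⟩]


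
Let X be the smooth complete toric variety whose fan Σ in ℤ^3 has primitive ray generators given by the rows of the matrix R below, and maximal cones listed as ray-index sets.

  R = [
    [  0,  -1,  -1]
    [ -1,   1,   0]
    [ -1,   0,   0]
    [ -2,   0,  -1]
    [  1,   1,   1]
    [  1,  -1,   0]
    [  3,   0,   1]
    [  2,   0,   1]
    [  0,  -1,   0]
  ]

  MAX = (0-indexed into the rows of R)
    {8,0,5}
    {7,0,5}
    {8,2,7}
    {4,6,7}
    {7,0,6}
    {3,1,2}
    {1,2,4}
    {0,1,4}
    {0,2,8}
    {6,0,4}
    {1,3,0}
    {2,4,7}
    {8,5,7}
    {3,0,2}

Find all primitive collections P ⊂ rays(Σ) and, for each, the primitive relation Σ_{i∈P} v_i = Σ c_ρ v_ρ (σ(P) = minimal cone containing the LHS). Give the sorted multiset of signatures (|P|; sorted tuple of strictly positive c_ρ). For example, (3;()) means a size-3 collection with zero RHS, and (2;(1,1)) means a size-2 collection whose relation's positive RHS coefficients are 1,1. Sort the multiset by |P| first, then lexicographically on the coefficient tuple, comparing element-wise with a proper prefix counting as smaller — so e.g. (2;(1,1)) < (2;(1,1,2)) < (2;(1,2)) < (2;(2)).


20 minimal non-faces of Δ(Σ) (on 9 rays):

  P = {1,5}:  v_{1} + v_{5} = 0  ⇒ sig = (2;())
  P = {3,7}:  v_{3} + v_{7} = 0  ⇒ sig = (2;())
  P = {1,7}:  v_{1} + v_{7} = v_{4}  ⇒ sig = (2;(1))
  P = {1,8}:  v_{1} + v_{8} = v_{2}  ⇒ sig = (2;(1))
  P = {2,5}:  v_{2} + v_{5} = v_{8}  ⇒ sig = (2;(1))
  P = {2,6}:  v_{2} + v_{6} = v_{7}  ⇒ sig = (2;(1))
  P = {3,4}:  v_{3} + v_{4} = v_{1}  ⇒ sig = (2;(1))
  P = {4,5}:  v_{4} + v_{5} = v_{7}  ⇒ sig = (2;(1))
  P = {3,5}:  v_{3} + v_{5} = v_{0} + v_{2}  ⇒ sig = (2;(1,1))
  P = {3,6}:  v_{3} + v_{6} = v_{0} + v_{4}  ⇒ sig = (2;(1,1))
  P = {4,8}:  v_{4} + v_{8} = v_{2} + v_{7}  ⇒ sig = (2;(1,1))
  P = {6,8}:  v_{6} + v_{8} = v_{5} + v_{7}  ⇒ sig = (2;(1,1))
  P = {1,6}:  v_{1} + v_{6} = v_{0} + 2·v_{4}  ⇒ sig = (2;(1,2))
  P = {3,8}:  v_{3} + v_{8} = v_{0} + 2·v_{2}  ⇒ sig = (2;(1,2))
  P = {5,6}:  v_{5} + v_{6} = v_{0} + 2·v_{7}  ⇒ sig = (2;(1,2))
  P = {0,2,4}:  v_{0} + v_{2} + v_{4} = 0  ⇒ sig = (3;())
  P = {0,1,2}:  v_{0} + v_{1} + v_{2} = v_{3}  ⇒ sig = (3;(1))
  P = {0,2,7}:  v_{0} + v_{2} + v_{7} = v_{5}  ⇒ sig = (3;(1))
  P = {0,4,7}:  v_{0} + v_{4} + v_{7} = v_{6}  ⇒ sig = (3;(1))
  P = {0,7,8}:  v_{0} + v_{7} + v_{8} = 2·v_{5}  ⇒ sig = (3;(2))

Hence PRS(X_Σ) =
{ (2;()) ×2,  (2;(1)) ×6,  (2;(1,1)) ×4,  (2;(1,2)) ×3,  (3;()),  (3;(1)) ×3,  (3;(2)) }


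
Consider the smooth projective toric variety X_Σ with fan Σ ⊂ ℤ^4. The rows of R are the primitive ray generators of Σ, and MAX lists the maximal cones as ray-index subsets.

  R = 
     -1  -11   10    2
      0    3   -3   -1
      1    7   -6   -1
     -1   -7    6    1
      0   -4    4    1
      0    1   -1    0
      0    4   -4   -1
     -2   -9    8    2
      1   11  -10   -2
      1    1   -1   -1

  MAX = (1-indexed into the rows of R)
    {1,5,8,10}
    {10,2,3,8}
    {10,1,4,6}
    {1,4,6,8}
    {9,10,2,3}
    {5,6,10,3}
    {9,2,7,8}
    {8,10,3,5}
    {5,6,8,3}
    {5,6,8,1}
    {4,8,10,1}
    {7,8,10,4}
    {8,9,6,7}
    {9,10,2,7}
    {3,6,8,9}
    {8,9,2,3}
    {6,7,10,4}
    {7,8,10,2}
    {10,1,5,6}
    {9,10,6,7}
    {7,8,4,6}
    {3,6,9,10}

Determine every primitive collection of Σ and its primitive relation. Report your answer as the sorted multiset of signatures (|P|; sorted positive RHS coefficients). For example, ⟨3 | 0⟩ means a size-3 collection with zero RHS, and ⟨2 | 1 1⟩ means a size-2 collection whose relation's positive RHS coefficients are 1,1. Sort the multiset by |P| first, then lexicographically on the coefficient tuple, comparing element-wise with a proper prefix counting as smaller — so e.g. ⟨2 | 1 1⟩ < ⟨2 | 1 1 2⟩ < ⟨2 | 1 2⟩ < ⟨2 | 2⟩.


Minimal non-faces — 15 found among 10 rays, 22 max cones:

  • {1,9}:  v_{1} + v_{9} = 0 — sig = ⟨2 | 0⟩
  • {3,4}:  v_{3} + v_{4} = 0 — sig = ⟨2 | 0⟩
  • {5,7}:  v_{5} + v_{7} = 0 — sig = ⟨2 | 0⟩
  • {1,3}:  v_{1} + v_{3} = v_{5} — sig = ⟨2 | 1⟩
  • {1,7}:  v_{1} + v_{7} = v_{4} — sig = ⟨2 | 1⟩
  • {2,6}:  v_{2} + v_{6} = v_{7} — sig = ⟨2 | 1⟩
  • {3,7}:  v_{3} + v_{7} = v_{9} — sig = ⟨2 | 1⟩
  • {4,5}:  v_{4} + v_{5} = v_{1} — sig = ⟨2 | 1⟩
  • {4,9}:  v_{4} + v_{9} = v_{7} — sig = ⟨2 | 1⟩
  • {5,9}:  v_{5} + v_{9} = v_{3} — sig = ⟨2 | 1⟩
  • {1,2}:  v_{1} + v_{2} = v_{8} + v_{10} — sig = ⟨2 | 1 1⟩
  • {2,4}:  v_{2} + v_{4} = v_{7} + v_{8} + v_{10} — sig = ⟨2 | 1 1 1⟩
  • {2,5}:  v_{2} + v_{5} = v_{3} + v_{8} + v_{10} — sig = ⟨2 | 1 1 1⟩
  • {6,8,10}:  v_{6} + v_{8} + v_{10} = v_{4} — sig = ⟨3 | 1⟩
  • {8,9,10}:  v_{8} + v_{9} + v_{10} = v_{2} — sig = ⟨3 | 1⟩

so the primitive-relation signature multiset is
    ⟨2 | 0⟩
    ⟨2 | 0⟩
    ⟨2 | 0⟩
    ⟨2 | 1⟩
    ⟨2 | 1⟩
    ⟨2 | 1⟩
    ⟨2 | 1⟩
    ⟨2 | 1⟩
    ⟨2 | 1⟩
    ⟨2 | 1⟩
    ⟨2 | 1 1⟩
    ⟨2 | 1 1 1⟩
    ⟨2 | 1 1 1⟩
    ⟨3 | 1⟩
    ⟨3 | 1⟩


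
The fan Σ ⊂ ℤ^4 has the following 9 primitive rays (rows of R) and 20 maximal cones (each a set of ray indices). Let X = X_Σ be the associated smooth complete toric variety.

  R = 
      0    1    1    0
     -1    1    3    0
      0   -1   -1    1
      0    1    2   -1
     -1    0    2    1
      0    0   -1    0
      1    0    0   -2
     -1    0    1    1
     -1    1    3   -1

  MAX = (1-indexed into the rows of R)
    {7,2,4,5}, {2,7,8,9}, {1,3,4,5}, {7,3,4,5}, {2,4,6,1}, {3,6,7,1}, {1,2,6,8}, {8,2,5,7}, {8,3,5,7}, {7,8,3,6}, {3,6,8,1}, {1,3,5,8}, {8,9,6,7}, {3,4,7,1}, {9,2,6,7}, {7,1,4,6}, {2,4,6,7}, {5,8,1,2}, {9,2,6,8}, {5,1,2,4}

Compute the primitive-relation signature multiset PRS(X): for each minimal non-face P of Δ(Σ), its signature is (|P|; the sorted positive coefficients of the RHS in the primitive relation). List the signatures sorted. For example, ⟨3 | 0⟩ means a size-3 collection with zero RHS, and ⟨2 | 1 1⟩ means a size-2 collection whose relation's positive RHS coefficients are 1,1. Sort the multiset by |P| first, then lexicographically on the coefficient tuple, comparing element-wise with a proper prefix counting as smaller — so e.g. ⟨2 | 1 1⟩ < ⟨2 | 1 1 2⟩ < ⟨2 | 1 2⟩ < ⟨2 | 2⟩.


Primitive collections (12):

  P={2,3}:  v_{2} + v_{3} = v_{5}  →  sig = ⟨2 | 1⟩
  P={4,8}:  v_{4} + v_{8} = v_{2}  →  sig = ⟨2 | 1⟩
  P={5,6}:  v_{5} + v_{6} = v_{8}  →  sig = ⟨2 | 1⟩
  P={1,9}:  v_{1} + v_{9} = v_{2} + v_{4} + v_{6}  →  sig = ⟨2 | 1 1 1⟩
  P={4,9}:  v_{4} + v_{9} = 2·v_{2} + v_{6} + v_{7}  →  sig = ⟨2 | 1 1 2⟩
  P={5,9}:  v_{5} + v_{9} = v_{2} + v_{7} + 2·v_{8}  →  sig = ⟨2 | 1 1 2⟩
  P={3,9}:  v_{3} + v_{9} = v_{7} + 2·v_{8}  →  sig = ⟨2 | 1 2⟩
  P={3,4,6}:  v_{3} + v_{4} + v_{6} = 0  →  sig = ⟨3 | 0⟩
  P={1,7,8}:  v_{1} + v_{7} + v_{8} = v_{4}  →  sig = ⟨3 | 1⟩
  P={1,5,7}:  v_{1} + v_{5} + v_{7} = v_{3} + 2·v_{4}  →  sig = ⟨3 | 1 2⟩
  P={1,2,7}:  v_{1} + v_{2} + v_{7} = 2·v_{4}  →  sig = ⟨3 | 2⟩
  P={2,6,7,8}:  v_{2} + v_{6} + v_{7} + v_{8} = v_{9}  →  sig = ⟨4 | 1⟩

so the primitive-relation signature multiset is
    ⟨2 | 1⟩
    ⟨2 | 1⟩
    ⟨2 | 1⟩
    ⟨2 | 1 1 1⟩
    ⟨2 | 1 1 2⟩
    ⟨2 | 1 1 2⟩
    ⟨2 | 1 2⟩
    ⟨3 | 0⟩
    ⟨3 | 1⟩
    ⟨3 | 1 2⟩
    ⟨3 | 2⟩
    ⟨4 | 1⟩


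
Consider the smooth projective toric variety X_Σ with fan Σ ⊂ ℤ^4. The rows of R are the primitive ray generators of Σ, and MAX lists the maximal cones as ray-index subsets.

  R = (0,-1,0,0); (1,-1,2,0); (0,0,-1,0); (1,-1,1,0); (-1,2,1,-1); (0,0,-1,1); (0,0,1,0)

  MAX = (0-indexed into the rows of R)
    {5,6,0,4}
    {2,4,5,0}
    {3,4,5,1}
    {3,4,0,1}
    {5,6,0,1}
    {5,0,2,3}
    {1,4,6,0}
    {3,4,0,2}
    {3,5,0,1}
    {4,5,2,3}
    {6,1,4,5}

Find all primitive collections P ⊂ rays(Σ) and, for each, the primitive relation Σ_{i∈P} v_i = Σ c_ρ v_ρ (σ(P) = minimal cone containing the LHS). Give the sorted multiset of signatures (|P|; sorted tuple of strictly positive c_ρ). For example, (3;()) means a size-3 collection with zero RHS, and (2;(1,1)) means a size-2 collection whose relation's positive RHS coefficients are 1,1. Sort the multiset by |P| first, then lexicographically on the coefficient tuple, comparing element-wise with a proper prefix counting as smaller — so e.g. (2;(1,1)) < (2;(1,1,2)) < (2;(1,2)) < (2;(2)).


The 5 primitive collections of Σ (r=7, n=4):

  • {2,6}:  v_{2} + v_{6} = 0 ; sig = (2;())
  • {1,2}:  v_{1} + v_{2} = v_{3} ; sig = (2;(1))
  • {3,6}:  v_{3} + v_{6} = v_{1} ; sig = (2;(1))
  • {0,3,4,5}:  v_{0} + v_{3} + v_{4} + v_{5} = v_{6} ; sig = (4;(1))
  • {0,1,4,5}:  v_{0} + v_{1} + v_{4} + v_{5} = 2·v_{6} ; sig = (4;(2))

Hence PRS(X_Σ) =
{ (2;()),  (2;(1)) ×2,  (4;(1)),  (4;(2)) }


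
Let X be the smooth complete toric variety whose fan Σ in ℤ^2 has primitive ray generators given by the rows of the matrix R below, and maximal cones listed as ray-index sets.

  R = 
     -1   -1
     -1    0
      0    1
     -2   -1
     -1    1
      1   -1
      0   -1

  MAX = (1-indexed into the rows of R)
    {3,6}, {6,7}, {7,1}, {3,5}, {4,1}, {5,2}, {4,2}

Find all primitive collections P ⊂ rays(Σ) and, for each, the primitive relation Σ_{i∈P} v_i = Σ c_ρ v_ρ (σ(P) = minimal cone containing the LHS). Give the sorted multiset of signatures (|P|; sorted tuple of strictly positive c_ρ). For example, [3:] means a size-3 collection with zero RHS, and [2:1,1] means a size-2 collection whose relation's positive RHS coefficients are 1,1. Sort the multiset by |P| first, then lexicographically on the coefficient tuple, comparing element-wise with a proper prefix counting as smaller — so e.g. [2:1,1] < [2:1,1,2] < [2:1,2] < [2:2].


14 minimal non-faces of Δ(Σ) (on 7 rays):

  {3,7}:  v_{3} + v_{7} = 0  →  sig = [2:]
  {5,6}:  v_{5} + v_{6} = 0  →  sig = [2:]
  {1,2}:  v_{1} + v_{2} = v_{4}  →  sig = [2:1]
  {1,3}:  v_{1} + v_{3} = v_{2}  →  sig = [2:1]
  {2,3}:  v_{2} + v_{3} = v_{5}  →  sig = [2:1]
  {2,6}:  v_{2} + v_{6} = v_{7}  →  sig = [2:1]
  {2,7}:  v_{2} + v_{7} = v_{1}  →  sig = [2:1]
  {5,7}:  v_{5} + v_{7} = v_{2}  →  sig = [2:1]
  {4,6}:  v_{4} + v_{6} = v_{1} + v_{7}  →  sig = [2:1,1]
  {1,5}:  v_{1} + v_{5} = 2·v_{2}  →  sig = [2:2]
  {1,6}:  v_{1} + v_{6} = 2·v_{7}  →  sig = [2:2]
  {3,4}:  v_{3} + v_{4} = 2·v_{2}  →  sig = [2:2]
  {4,7}:  v_{4} + v_{7} = 2·v_{1}  →  sig = [2:2]
  {4,5}:  v_{4} + v_{5} = 3·v_{2}  →  sig = [2:3]

Hence PRS(X_Σ) =
{ [2:] ×2,  [2:1] ×6,  [2:1,1],  [2:2] ×4,  [2:3] }


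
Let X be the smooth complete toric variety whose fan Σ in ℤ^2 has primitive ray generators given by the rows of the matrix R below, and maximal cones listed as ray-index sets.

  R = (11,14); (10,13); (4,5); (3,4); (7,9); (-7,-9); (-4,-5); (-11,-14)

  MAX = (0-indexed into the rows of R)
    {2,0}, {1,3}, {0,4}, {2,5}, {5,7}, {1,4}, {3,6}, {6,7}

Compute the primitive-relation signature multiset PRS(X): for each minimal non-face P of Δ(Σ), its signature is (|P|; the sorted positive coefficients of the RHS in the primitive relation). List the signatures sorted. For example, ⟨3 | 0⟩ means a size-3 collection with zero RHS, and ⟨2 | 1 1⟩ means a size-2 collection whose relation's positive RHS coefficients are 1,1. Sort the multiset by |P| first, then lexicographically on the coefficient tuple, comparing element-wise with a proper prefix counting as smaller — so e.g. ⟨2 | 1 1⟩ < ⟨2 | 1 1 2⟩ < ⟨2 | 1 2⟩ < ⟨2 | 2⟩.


Primitive collections (20):

  P = {0,7}:  v_{0} + v_{7} = 0  ⇒ sig = ⟨2 | 0⟩
  P = {2,6}:  v_{2} + v_{6} = 0  ⇒ sig = ⟨2 | 0⟩
  P = {4,5}:  v_{4} + v_{5} = 0  ⇒ sig = ⟨2 | 0⟩
  P = {0,5}:  v_{0} + v_{5} = v_{2}  ⇒ sig = ⟨2 | 1⟩
  P = {0,6}:  v_{0} + v_{6} = v_{4}  ⇒ sig = ⟨2 | 1⟩
  P = {1,5}:  v_{1} + v_{5} = v_{3}  ⇒ sig = ⟨2 | 1⟩
  P = {2,3}:  v_{2} + v_{3} = v_{4}  ⇒ sig = ⟨2 | 1⟩
  P = {2,4}:  v_{2} + v_{4} = v_{0}  ⇒ sig = ⟨2 | 1⟩
  P = {2,7}:  v_{2} + v_{7} = v_{5}  ⇒ sig = ⟨2 | 1⟩
  P = {3,4}:  v_{3} + v_{4} = v_{1}  ⇒ sig = ⟨2 | 1⟩
  P = {3,5}:  v_{3} + v_{5} = v_{6}  ⇒ sig = ⟨2 | 1⟩
  P = {4,6}:  v_{4} + v_{6} = v_{3}  ⇒ sig = ⟨2 | 1⟩
  P = {4,7}:  v_{4} + v_{7} = v_{6}  ⇒ sig = ⟨2 | 1⟩
  P = {5,6}:  v_{5} + v_{6} = v_{7}  ⇒ sig = ⟨2 | 1⟩
  P = {1,7}:  v_{1} + v_{7} = v_{3} + v_{6}  ⇒ sig = ⟨2 | 1 1⟩
  P = {0,3}:  v_{0} + v_{3} = 2·v_{4}  ⇒ sig = ⟨2 | 2⟩
  P = {1,2}:  v_{1} + v_{2} = 2·v_{4}  ⇒ sig = ⟨2 | 2⟩
  P = {1,6}:  v_{1} + v_{6} = 2·v_{3}  ⇒ sig = ⟨2 | 2⟩
  P = {3,7}:  v_{3} + v_{7} = 2·v_{6}  ⇒ sig = ⟨2 | 2⟩
  P = {0,1}:  v_{0} + v_{1} = 3·v_{4}  ⇒ sig = ⟨2 | 3⟩

Sorted signature multiset PRS(X):
{ ⟨2 | 0⟩ ×3,  ⟨2 | 1⟩ ×11,  ⟨2 | 1 1⟩,  ⟨2 | 2⟩ ×4,  ⟨2 | 3⟩ }


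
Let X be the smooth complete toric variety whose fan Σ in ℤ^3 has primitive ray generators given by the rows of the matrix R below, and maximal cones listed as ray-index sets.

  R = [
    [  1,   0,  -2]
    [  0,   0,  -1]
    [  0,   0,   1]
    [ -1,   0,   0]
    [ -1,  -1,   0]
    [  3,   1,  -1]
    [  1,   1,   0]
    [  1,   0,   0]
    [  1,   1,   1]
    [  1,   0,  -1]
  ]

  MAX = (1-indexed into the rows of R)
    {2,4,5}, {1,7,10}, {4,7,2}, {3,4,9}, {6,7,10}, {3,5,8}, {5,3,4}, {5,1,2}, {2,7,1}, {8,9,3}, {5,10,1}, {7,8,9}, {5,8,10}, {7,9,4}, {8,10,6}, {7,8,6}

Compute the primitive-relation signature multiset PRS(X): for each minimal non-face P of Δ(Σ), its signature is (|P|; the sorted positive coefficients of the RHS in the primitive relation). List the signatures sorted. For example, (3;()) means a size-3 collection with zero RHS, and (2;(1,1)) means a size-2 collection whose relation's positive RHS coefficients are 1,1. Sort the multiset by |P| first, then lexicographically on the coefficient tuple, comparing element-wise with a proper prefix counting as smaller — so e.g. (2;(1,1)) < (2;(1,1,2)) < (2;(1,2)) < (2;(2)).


Primitive collections (22):

  {2,3}:  v_{2} + v_{3} = 0  ⟹  sig = (2;())
  {4,8}:  v_{4} + v_{8} = 0  ⟹  sig = (2;())
  {5,7}:  v_{5} + v_{7} = 0  ⟹  sig = (2;())
  {1,3}:  v_{1} + v_{3} = v_{10}  ⟹  sig = (2;(1))
  {2,8}:  v_{2} + v_{8} = v_{10}  ⟹  sig = (2;(1))
  {2,9}:  v_{2} + v_{9} = v_{7}  ⟹  sig = (2;(1))
  {2,10}:  v_{2} + v_{10} = v_{1}  ⟹  sig = (2;(1))
  {3,7}:  v_{3} + v_{7} = v_{9}  ⟹  sig = (2;(1))
  {3,10}:  v_{3} + v_{10} = v_{8}  ⟹  sig = (2;(1))
  {4,10}:  v_{4} + v_{10} = v_{2}  ⟹  sig = (2;(1))
  {5,9}:  v_{5} + v_{9} = v_{3}  ⟹  sig = (2;(1))
  {1,9}:  v_{1} + v_{9} = v_{7} + v_{10}  ⟹  sig = (2;(1,1))
  {4,6}:  v_{4} + v_{6} = v_{7} + v_{10}  ⟹  sig = (2;(1,1))
  {5,6}:  v_{5} + v_{6} = v_{8} + v_{10}  ⟹  sig = (2;(1,1))
  {9,10}:  v_{9} + v_{10} = v_{7} + v_{8}  ⟹  sig = (2;(1,1))
  {2,6}:  v_{2} + v_{6} = v_{7} + 2·v_{10}  ⟹  sig = (2;(1,2))
  {3,6}:  v_{3} + v_{6} = v_{7} + 2·v_{8}  ⟹  sig = (2;(1,2))
  {1,6}:  v_{1} + v_{6} = v_{7} + 3·v_{10}  ⟹  sig = (2;(1,3))
  {1,4}:  v_{1} + v_{4} = 2·v_{2}  ⟹  sig = (2;(2))
  {1,8}:  v_{1} + v_{8} = 2·v_{10}  ⟹  sig = (2;(2))
  {6,9}:  v_{6} + v_{9} = 2·v_{7} + 2·v_{8}  ⟹  sig = (2;(2,2))
  {7,8,10}:  v_{7} + v_{8} + v_{10} = v_{6}  ⟹  sig = (3;(1))

Signatures (|P|; sorted positive RHS coefficients), sorted:
    |P|=2: 21 collections, coeffs (), (), (), (1), (1), (1), (1), (1), (1), (1), (1), (1,1), (1,1), (1,1), (1,1), (1,2), (1,2), (1,3), (2), (2), (2,2)
    |P|=3: 1 collection, coeffs (1)


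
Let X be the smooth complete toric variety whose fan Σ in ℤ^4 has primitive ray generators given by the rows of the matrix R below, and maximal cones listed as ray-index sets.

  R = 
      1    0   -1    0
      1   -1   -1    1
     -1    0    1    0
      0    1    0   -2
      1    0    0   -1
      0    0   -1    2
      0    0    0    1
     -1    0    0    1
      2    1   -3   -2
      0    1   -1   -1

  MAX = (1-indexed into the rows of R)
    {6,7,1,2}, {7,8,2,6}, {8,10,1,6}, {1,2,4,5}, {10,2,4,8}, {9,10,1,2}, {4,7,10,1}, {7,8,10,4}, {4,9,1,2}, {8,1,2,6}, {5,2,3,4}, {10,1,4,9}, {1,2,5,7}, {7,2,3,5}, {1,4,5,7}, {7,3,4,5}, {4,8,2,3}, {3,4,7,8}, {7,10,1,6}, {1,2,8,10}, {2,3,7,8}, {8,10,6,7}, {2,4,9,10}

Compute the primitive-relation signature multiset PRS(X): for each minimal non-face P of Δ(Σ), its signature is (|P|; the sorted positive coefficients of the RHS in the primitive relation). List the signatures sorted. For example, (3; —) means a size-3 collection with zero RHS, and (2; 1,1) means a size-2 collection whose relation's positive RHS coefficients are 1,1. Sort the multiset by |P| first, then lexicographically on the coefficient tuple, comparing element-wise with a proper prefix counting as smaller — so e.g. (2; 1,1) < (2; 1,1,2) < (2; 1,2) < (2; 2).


Δ(Σ) — 10 vertices, 18 min non-faces:

  • {1,3}:  v_{1} + v_{3} = 0 ; sig = (2; —)
  • {5,8}:  v_{5} + v_{8} = 0 ; sig = (2; —)
  • {3,6}:  v_{3} + v_{6} = v_{7} + v_{8} ; sig = (2; 1,1)
  • {3,10}:  v_{3} + v_{10} = v_{4} + v_{8} ; sig = (2; 1,1)
  • {4,6}:  v_{4} + v_{6} = v_{7} + v_{10} ; sig = (2; 1,1)
  • {5,6}:  v_{5} + v_{6} = v_{1} + v_{7} ; sig = (2; 1,1)
  • {5,10}:  v_{5} + v_{10} = v_{1} + v_{4} ; sig = (2; 1,1)
  • {3,9}:  v_{3} + v_{9} = v_{2} + v_{4} + v_{10} ; sig = (2; 1,1,1)
  • {6,9}:  v_{6} + v_{9} = 3·v_{1} + v_{8} + v_{10} ; sig = (2; 1,1,3)
  • {7,9}:  v_{7} + v_{9} = 2·v_{1} + v_{10} ; sig = (2; 1,2)
  • {8,9}:  v_{8} + v_{9} = v_{2} + 2·v_{10} ; sig = (2; 1,2)
  • {5,9}:  v_{5} + v_{9} = 2·v_{1} + v_{2} + 2·v_{4} ; sig = (2; 1,2,2)
  • {1,4,8}:  v_{1} + v_{4} + v_{8} = v_{10} ; sig = (3; 1)
  • {1,7,8}:  v_{1} + v_{7} + v_{8} = v_{6} ; sig = (3; 1)
  • {2,4,7}:  v_{2} + v_{4} + v_{7} = v_{1} ; sig = (3; 1)
  • {2,7,10}:  v_{2} + v_{7} + v_{10} = 2·v_{1} + v_{8} ; sig = (3; 1,2)
  • {2,6,10}:  v_{2} + v_{6} + v_{10} = 3·v_{1} + 2·v_{8} ; sig = (3; 2,3)
  • {1,2,4,10}:  v_{1} + v_{2} + v_{4} + v_{10} = v_{9} ; sig = (4; 1)

so the primitive-relation signature multiset is
    |P|=2: 12 collections, coeffs (), (), (1,1), (1,1), (1,1), (1,1), (1,1), (1,1,1), (1,1,3), (1,2), (1,2), (1,2,2)
    |P|=3: 5 collections, coeffs (1), (1), (1), (1,2), (2,3)
    |P|=4: 1 collection, coeffs (1)


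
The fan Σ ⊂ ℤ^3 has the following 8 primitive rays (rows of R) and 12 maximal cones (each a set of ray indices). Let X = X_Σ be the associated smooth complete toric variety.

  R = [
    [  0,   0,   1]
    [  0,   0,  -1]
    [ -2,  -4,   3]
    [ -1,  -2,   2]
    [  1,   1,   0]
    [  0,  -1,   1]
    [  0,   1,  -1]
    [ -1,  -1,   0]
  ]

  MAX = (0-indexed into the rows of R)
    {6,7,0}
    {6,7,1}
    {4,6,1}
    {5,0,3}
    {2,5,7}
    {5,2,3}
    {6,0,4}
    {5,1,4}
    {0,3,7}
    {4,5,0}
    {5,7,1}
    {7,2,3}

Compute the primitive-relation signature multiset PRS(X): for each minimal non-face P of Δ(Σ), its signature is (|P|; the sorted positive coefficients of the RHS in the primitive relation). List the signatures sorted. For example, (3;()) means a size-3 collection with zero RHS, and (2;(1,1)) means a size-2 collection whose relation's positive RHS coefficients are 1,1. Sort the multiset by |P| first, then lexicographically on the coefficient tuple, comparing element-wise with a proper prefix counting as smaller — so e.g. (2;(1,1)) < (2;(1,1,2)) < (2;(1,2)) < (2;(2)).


The 12 primitive collections of Σ (r=8, n=3):

  P={0,1}:  v_{0} + v_{1} = 0  →  sig = (2;())
  P={4,7}:  v_{4} + v_{7} = 0  →  sig = (2;())
  P={5,6}:  v_{5} + v_{6} = 0  →  sig = (2;())
  P={1,3}:  v_{1} + v_{3} = v_{5} + v_{7}  →  sig = (2;(1,1))
  P={2,4}:  v_{2} + v_{4} = v_{3} + v_{5}  →  sig = (2;(1,1))
  P={2,6}:  v_{2} + v_{6} = v_{3} + v_{7}  →  sig = (2;(1,1))
  P={3,4}:  v_{3} + v_{4} = v_{0} + v_{5}  →  sig = (2;(1,1))
  P={3,6}:  v_{3} + v_{6} = v_{0} + v_{7}  →  sig = (2;(1,1))
  P={0,2}:  v_{0} + v_{2} = 2·v_{3}  →  sig = (2;(2))
  P={1,2}:  v_{1} + v_{2} = 2·v_{5} + 2·v_{7}  →  sig = (2;(2,2))
  P={0,5,7}:  v_{0} + v_{5} + v_{7} = v_{3}  →  sig = (3;(1))
  P={3,5,7}:  v_{3} + v_{5} + v_{7} = v_{2}  →  sig = (3;(1))

so the primitive-relation signature multiset is
{ (2;()) ×3,  (2;(1,1)) ×5,  (2;(2)),  (2;(2,2)),  (3;(1)) ×2 }


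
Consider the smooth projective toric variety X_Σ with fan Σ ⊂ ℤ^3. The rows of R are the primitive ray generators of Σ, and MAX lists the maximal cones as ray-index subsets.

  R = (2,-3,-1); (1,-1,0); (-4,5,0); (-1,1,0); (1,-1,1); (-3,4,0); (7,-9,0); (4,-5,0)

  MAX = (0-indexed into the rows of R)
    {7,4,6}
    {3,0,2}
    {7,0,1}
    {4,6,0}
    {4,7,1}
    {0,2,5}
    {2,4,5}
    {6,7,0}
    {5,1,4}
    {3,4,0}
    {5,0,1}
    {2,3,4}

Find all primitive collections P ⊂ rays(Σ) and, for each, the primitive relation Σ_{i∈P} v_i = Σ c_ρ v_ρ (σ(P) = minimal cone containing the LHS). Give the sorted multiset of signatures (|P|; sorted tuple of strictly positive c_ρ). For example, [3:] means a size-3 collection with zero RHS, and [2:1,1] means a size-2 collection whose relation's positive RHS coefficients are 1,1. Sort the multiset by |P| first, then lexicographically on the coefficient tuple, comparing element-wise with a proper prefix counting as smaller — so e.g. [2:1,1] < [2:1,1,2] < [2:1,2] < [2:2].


14 collections generate NE(X_Σ); each relation:

  P={1,3}:  v_{1} + v_{3} = 0 ; sig = [2:]
  P={2,7}:  v_{2} + v_{7} = 0 ; sig = [2:]
  P={1,2}:  v_{1} + v_{2} = v_{5} ; sig = [2:1]
  P={3,5}:  v_{3} + v_{5} = v_{2} ; sig = [2:1]
  P={5,6}:  v_{5} + v_{6} = v_{7} ; sig = [2:1]
  P={5,7}:  v_{5} + v_{7} = v_{1} ; sig = [2:1]
  P={2,6}:  v_{2} + v_{6} = v_{0} + v_{4} ; sig = [2:1,1]
  P={3,7}:  v_{3} + v_{7} = v_{0} + v_{4} ; sig = [2:1,1]
  P={1,6}:  v_{1} + v_{6} = 2·v_{7} ; sig = [2:2]
  P={3,6}:  v_{3} + v_{6} = 2·v_{0} + 2·v_{4} ; sig = [2:2,2]
  P={0,4,5}:  v_{0} + v_{4} + v_{5} = 0 ; sig = [3:]
  P={0,1,4}:  v_{0} + v_{1} + v_{4} = v_{7} ; sig = [3:1]
  P={0,2,4}:  v_{0} + v_{2} + v_{4} = v_{3} ; sig = [3:1]
  P={0,4,7}:  v_{0} + v_{4} + v_{7} = v_{6} ; sig = [3:1]

so the primitive-relation signature multiset is
    |P|=2: 10 collections, coeffs (), (), (1), (1), (1), (1), (1,1), (1,1), (2), (2,2)
    |P|=3: 4 collections, coeffs (), (1), (1), (1)


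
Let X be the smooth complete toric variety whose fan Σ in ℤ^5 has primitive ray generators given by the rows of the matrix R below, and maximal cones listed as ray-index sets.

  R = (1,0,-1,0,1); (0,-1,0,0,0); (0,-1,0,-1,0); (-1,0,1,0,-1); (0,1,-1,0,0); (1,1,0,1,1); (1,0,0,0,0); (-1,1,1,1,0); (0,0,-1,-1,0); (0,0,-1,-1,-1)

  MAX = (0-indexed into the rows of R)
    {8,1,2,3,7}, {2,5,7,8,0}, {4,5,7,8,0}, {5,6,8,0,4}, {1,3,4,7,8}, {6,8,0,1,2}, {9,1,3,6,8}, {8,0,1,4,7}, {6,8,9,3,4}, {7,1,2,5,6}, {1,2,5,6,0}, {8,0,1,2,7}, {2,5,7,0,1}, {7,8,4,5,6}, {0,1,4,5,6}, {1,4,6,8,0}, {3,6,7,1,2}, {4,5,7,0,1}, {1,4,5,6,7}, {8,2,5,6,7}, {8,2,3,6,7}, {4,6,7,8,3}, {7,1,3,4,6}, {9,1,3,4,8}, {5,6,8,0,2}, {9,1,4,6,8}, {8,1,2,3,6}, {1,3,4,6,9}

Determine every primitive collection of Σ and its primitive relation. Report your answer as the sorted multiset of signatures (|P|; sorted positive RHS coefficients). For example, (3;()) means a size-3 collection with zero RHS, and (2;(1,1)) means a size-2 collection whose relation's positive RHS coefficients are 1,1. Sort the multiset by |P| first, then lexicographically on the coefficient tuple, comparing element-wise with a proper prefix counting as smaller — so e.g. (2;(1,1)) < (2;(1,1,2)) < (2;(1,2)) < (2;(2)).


The 11 primitive collections of Σ (r=10, n=5):

  {0,3}:  v_{0} + v_{3} = 0 ; sig = (2;())
  {2,4}:  v_{2} + v_{4} = v_{8} ; sig = (2;(1))
  {3,5}:  v_{3} + v_{5} = v_{6} + v_{7} ; sig = (2;(1,1))
  {5,9}:  v_{5} + v_{9} = v_{4} + v_{6} ; sig = (2;(1,1))
  {7,9}:  v_{7} + v_{9} = v_{3} + v_{4} ; sig = (2;(1,1))
  {0,9}:  v_{0} + v_{9} = v_{1} + v_{4} + v_{6} + v_{8} ; sig = (2;(1,1,1,1))
  {2,9}:  v_{2} + v_{9} = v_{1} + v_{3} + v_{6} + 2·v_{8} ; sig = (2;(1,1,1,2))
  {0,6,7}:  v_{0} + v_{6} + v_{7} = v_{5} ; sig = (3;(1))
  {1,5,8}:  v_{1} + v_{5} + v_{8} = v_{0} ; sig = (3;(1))
  {1,6,7,8}:  v_{1} + v_{6} + v_{7} + v_{8} = 0 ; sig = (4;())
  {1,3,4,6,8}:  v_{1} + v_{3} + v_{4} + v_{6} + v_{8} = v_{9} ; sig = (5;(1))

Sorted signature multiset PRS(X):
    (2;())
    (2;(1))
    (2;(1,1))
    (2;(1,1))
    (2;(1,1))
    (2;(1,1,1,1))
    (2;(1,1,1,2))
    (3;(1))
    (3;(1))
    (4;())
    (5;(1))


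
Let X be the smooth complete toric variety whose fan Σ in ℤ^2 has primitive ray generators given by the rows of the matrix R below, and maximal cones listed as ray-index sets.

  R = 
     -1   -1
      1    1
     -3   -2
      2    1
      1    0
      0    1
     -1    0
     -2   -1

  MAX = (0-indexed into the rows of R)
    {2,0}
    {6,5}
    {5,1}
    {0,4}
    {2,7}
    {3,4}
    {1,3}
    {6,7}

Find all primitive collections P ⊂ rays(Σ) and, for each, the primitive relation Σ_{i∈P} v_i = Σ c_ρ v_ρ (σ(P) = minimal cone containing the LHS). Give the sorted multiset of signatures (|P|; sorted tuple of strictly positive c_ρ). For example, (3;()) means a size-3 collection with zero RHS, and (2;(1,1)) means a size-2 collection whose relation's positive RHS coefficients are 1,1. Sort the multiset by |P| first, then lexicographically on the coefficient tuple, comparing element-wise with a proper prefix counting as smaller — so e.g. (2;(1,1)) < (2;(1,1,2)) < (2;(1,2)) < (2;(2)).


Minimal non-faces — 20 found among 8 rays, 8 max cones:

  {0,1}:  v_{0} + v_{1} = 0  ⇒ sig = (2;())
  {3,7}:  v_{3} + v_{7} = 0  ⇒ sig = (2;())
  {4,6}:  v_{4} + v_{6} = 0  ⇒ sig = (2;())
  {0,3}:  v_{0} + v_{3} = v_{4}  ⇒ sig = (2;(1))
  {0,5}:  v_{0} + v_{5} = v_{6}  ⇒ sig = (2;(1))
  {0,6}:  v_{0} + v_{6} = v_{7}  ⇒ sig = (2;(1))
  {0,7}:  v_{0} + v_{7} = v_{2}  ⇒ sig = (2;(1))
  {1,2}:  v_{1} + v_{2} = v_{7}  ⇒ sig = (2;(1))
  {1,4}:  v_{1} + v_{4} = v_{3}  ⇒ sig = (2;(1))
  {1,6}:  v_{1} + v_{6} = v_{5}  ⇒ sig = (2;(1))
  {1,7}:  v_{1} + v_{7} = v_{6}  ⇒ sig = (2;(1))
  {2,3}:  v_{2} + v_{3} = v_{0}  ⇒ sig = (2;(1))
  {3,6}:  v_{3} + v_{6} = v_{1}  ⇒ sig = (2;(1))
  {4,5}:  v_{4} + v_{5} = v_{1}  ⇒ sig = (2;(1))
  {4,7}:  v_{4} + v_{7} = v_{0}  ⇒ sig = (2;(1))
  {2,5}:  v_{2} + v_{5} = v_{6} + v_{7}  ⇒ sig = (2;(1,1))
  {2,4}:  v_{2} + v_{4} = 2·v_{0}  ⇒ sig = (2;(2))
  {2,6}:  v_{2} + v_{6} = 2·v_{7}  ⇒ sig = (2;(2))
  {3,5}:  v_{3} + v_{5} = 2·v_{1}  ⇒ sig = (2;(2))
  {5,7}:  v_{5} + v_{7} = 2·v_{6}  ⇒ sig = (2;(2))

Signatures (|P|; sorted positive RHS coefficients), sorted:
    (2;())
    (2;())
    (2;())
    (2;(1))
    (2;(1))
    (2;(1))
    (2;(1))
    (2;(1))
    (2;(1))
    (2;(1))
    (2;(1))
    (2;(1))
    (2;(1))
    (2;(1))
    (2;(1))
    (2;(1,1))
    (2;(2))
    (2;(2))
    (2;(2))
    (2;(2))


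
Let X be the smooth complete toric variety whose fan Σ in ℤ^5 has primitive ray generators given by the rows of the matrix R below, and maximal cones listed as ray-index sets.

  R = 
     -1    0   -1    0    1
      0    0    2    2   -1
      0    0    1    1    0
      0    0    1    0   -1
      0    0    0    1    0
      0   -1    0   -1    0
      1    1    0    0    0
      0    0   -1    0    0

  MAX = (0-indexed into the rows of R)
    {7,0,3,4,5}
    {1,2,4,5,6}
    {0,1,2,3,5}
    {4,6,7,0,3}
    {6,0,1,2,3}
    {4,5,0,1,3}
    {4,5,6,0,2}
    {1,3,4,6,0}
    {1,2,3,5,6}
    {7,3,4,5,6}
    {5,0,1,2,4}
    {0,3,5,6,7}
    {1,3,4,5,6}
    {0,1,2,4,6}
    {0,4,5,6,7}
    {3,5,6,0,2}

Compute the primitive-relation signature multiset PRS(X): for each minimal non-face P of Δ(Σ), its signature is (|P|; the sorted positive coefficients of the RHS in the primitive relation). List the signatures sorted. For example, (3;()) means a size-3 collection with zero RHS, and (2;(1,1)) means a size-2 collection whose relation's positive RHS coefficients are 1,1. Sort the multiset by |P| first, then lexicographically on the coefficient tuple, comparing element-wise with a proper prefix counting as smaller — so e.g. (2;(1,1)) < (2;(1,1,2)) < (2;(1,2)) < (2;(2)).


Δ(Σ) — 8 vertices, 5 min non-faces:

  {2,7}:  v_{2} + v_{7} = v_{4}  so sig = (2;(1))
  {1,7}:  v_{1} + v_{7} = v_{3} + 2·v_{4}  so sig = (2;(1,2))
  {2,3,4}:  v_{2} + v_{3} + v_{4} = v_{1}  so sig = (3;(1))
  {0,1,5,6}:  v_{0} + v_{1} + v_{5} + v_{6} = v_{2}  so sig = (4;(1))
  {0,3,4,5,6}:  v_{0} + v_{3} + v_{4} + v_{5} + v_{6} = 0  so sig = (5;())

Signatures (|P|; sorted positive RHS coefficients), sorted:
[(2;(1)), (2;(1,2)), (3;(1)), (4;(1)), (5;())]


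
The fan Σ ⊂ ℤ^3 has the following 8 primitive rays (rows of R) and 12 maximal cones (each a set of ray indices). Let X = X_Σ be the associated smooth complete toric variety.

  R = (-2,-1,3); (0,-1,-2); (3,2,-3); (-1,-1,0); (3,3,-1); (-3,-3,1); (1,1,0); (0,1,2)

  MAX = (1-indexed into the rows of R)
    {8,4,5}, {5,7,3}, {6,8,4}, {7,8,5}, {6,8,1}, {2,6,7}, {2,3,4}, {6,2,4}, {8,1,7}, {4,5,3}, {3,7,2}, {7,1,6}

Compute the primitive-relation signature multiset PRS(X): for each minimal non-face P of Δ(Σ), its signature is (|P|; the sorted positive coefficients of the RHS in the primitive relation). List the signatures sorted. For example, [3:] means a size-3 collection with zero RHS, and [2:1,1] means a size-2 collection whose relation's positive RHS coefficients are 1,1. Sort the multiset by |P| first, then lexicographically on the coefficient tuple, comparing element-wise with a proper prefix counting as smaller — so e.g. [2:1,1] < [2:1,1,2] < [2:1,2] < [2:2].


Σ has 11 primitive collections:

  • {2,8}:  v_{2} + v_{8} = 0  ⇒ sig = [2:]
  • {4,7}:  v_{4} + v_{7} = 0  ⇒ sig = [2:]
  • {5,6}:  v_{5} + v_{6} = 0  ⇒ sig = [2:]
  • {1,3}:  v_{1} + v_{3} = v_{7}  ⇒ sig = [2:1]
  • {2,5}:  v_{2} + v_{5} = v_{3}  ⇒ sig = [2:1]
  • {3,6}:  v_{3} + v_{6} = v_{2}  ⇒ sig = [2:1]
  • {3,8}:  v_{3} + v_{8} = v_{5}  ⇒ sig = [2:1]
  • {1,2}:  v_{1} + v_{2} = v_{6} + v_{7}  ⇒ sig = [2:1,1]
  • {1,4}:  v_{1} + v_{4} = v_{6} + v_{8}  ⇒ sig = [2:1,1]
  • {1,5}:  v_{1} + v_{5} = v_{7} + v_{8}  ⇒ sig = [2:1,1]
  • {6,7,8}:  v_{6} + v_{7} + v_{8} = v_{1}  ⇒ sig = [3:1]

Hence PRS(X_Σ) =
    |P|=2: 10 collections, coeffs (), (), (), (1), (1), (1), (1), (1,1), (1,1), (1,1)
    |P|=3: 1 collection, coeffs (1)


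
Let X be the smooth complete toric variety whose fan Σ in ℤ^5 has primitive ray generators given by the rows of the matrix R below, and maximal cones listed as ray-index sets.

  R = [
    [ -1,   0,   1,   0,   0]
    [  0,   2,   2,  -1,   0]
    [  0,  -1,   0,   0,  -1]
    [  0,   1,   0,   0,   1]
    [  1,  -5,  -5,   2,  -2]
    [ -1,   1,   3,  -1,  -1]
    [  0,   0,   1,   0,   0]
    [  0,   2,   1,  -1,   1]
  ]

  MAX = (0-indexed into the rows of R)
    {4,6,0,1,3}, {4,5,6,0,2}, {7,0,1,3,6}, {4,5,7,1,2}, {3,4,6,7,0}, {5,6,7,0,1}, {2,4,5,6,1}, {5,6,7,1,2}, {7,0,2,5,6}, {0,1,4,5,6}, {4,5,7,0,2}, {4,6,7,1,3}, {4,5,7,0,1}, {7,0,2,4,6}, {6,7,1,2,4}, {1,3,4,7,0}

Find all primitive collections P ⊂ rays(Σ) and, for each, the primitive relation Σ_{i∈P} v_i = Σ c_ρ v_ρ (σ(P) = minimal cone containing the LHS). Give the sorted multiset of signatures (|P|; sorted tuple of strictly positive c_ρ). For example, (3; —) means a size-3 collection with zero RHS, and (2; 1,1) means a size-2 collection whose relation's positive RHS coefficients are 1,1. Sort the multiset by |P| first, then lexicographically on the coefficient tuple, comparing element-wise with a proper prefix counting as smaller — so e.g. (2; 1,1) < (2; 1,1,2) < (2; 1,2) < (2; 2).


|primitive collections| = 5. Relations:

  P={2,3}:  v_{2} + v_{3} = 0 — sig = (2; —)
  P={3,5}:  v_{3} + v_{5} = v_{0} + v_{1} — sig = (2; 1,1)
  P={0,1,2}:  v_{0} + v_{1} + v_{2} = v_{5} — sig = (3; 1)
  P={4,5,6,7}:  v_{4} + v_{5} + v_{6} + v_{7} = 2·v_{2} — sig = (4; 2)
  P={0,1,4,6,7}:  v_{0} + v_{1} + v_{4} + v_{6} + v_{7} = v_{2} — sig = (5; 1)

Sorted signature multiset PRS(X):
{ (2; —),  (2; 1,1),  (3; 1),  (4; 2),  (5; 1) }


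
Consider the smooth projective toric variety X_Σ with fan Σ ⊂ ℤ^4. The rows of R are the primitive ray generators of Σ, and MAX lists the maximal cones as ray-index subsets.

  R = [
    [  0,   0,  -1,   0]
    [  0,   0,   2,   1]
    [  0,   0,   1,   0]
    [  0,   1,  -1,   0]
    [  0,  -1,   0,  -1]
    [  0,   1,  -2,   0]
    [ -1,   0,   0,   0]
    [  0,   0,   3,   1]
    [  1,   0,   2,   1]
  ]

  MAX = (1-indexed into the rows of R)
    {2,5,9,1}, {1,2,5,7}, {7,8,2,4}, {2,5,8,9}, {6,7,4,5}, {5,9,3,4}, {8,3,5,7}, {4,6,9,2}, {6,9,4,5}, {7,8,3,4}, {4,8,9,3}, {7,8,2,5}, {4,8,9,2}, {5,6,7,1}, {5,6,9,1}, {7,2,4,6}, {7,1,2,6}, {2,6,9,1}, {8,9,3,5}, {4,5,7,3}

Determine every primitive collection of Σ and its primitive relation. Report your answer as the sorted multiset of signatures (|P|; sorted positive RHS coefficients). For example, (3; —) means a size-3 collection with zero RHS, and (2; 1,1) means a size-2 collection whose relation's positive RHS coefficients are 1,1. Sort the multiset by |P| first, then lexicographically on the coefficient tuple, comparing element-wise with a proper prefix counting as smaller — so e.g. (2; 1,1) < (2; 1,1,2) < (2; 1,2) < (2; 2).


10 collections generate NE(X_Σ); each relation:

  P = {1,3}:  v_{1} + v_{3} = 0 ; sig = (2; —)
  P = {1,4}:  v_{1} + v_{4} = v_{6} ; sig = (2; 1)
  P = {1,8}:  v_{1} + v_{8} = v_{2} ; sig = (2; 1)
  P = {2,3}:  v_{2} + v_{3} = v_{8} ; sig = (2; 1)
  P = {3,6}:  v_{3} + v_{6} = v_{4} ; sig = (2; 1)
  P = {7,9}:  v_{7} + v_{9} = v_{2} ; sig = (2; 1)
  P = {6,8}:  v_{6} + v_{8} = v_{2} + v_{4} ; sig = (2; 1,1)
  P = {2,5,6}:  v_{2} + v_{5} + v_{6} = 0 ; sig = (3; —)
  P = {2,4,5}:  v_{2} + v_{4} + v_{5} = v_{3} ; sig = (3; 1)
  P = {4,5,8}:  v_{4} + v_{5} + v_{8} = 2·v_{3} ; sig = (3; 2)

so the primitive-relation signature multiset is
    |P|=2: 7 collections, coeffs (), (1), (1), (1), (1), (1), (1,1)
    |P|=3: 3 collections, coeffs (), (1), (2)
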